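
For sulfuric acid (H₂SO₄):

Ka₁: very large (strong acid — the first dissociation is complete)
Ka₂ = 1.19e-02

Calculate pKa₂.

pKa₂ = -log(Ka₂) = -log(1.19e-02) = 1.92.

pK_{a2} = 1.92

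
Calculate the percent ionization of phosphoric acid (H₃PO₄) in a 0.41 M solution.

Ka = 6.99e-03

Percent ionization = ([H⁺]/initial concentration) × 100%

Using Ka equilibrium: x² + Ka×x - Ka×C = 0. Solving: [H⁺] = 5.0153e-02. Percent = (5.0153e-02/0.41) × 100

Percent ionization = 12.2%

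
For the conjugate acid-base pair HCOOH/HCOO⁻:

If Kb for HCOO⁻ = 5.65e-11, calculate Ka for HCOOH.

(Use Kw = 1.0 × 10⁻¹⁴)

For a conjugate pair Ka × Kb = Kw, so Ka = Kw/Kb = 1.0 × 10⁻¹⁴ / 5.65e-11 = 1.77e-04.

K_a = 1.77e-04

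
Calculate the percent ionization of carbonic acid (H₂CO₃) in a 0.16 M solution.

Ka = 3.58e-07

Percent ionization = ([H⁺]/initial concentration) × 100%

Using Ka equilibrium: x² + Ka×x - Ka×C = 0. Solving: [H⁺] = 2.3915e-04. Percent = (2.3915e-04/0.16) × 100

Percent ionization = 0.149%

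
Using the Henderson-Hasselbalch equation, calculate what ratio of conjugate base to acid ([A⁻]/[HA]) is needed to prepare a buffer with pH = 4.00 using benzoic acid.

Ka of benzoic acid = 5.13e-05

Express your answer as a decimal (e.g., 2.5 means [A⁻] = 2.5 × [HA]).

pKa = -log(5.13e-05) = 4.2899. pH = pKa + log([A⁻]/[HA]), so log([A⁻]/[HA]) = pH − pKa = 4.00 − 4.2899 = -0.2899. [A⁻]/[HA] = 10^(-0.2899) = 0.513

[A⁻]/[HA] = 0.513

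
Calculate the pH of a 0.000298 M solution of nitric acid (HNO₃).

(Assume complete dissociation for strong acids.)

[H⁺] = 0.000298 M for strong acid. pH = -log[H⁺] = -log(0.000298)

pH = 3.53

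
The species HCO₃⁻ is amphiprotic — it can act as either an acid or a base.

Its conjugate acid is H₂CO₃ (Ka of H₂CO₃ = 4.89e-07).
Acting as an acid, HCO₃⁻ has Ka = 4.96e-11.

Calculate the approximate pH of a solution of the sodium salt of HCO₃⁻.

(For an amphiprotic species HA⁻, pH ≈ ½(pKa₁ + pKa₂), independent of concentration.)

pKa₁ = -log(4.89e-07) = 6.31; pKa₂ = -log(4.96e-11) = 10.30. For an amphiprotic species, pH ≈ ½(pKa₁ + pKa₂) = ½(6.31 + 10.30) = 8.31.

pH = 8.31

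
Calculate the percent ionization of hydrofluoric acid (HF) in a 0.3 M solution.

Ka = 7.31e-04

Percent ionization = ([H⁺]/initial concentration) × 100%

Using Ka equilibrium: x² + Ka×x - Ka×C = 0. Solving: [H⁺] = 1.4448e-02. Percent = (1.4448e-02/0.3) × 100

Percent ionization = 4.82%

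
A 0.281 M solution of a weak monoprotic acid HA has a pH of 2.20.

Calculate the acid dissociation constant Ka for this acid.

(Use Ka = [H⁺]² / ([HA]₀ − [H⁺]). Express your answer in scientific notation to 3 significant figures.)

[H⁺] = 10^(−pH) = 10^(−2.20) = 6.310e-03 M. For HA ⇌ H⁺ + A⁻, Ka = [H⁺][A⁻]/[HA] = [H⁺]² / ([HA]₀ − [H⁺]) = (6.310e-03)² / (0.281 − 6.310e-03) = 1.45e-04.

K_a = 1.45e-04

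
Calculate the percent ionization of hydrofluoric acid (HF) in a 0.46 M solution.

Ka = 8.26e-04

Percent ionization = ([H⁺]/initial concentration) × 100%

Using Ka equilibrium: x² + Ka×x - Ka×C = 0. Solving: [H⁺] = 1.9084e-02. Percent = (1.9084e-02/0.46) × 100

Percent ionization = 4.15%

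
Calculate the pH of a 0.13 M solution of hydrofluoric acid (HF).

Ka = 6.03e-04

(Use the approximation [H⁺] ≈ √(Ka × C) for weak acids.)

[H⁺] = √(Ka × C) = √(6.03e-04 × 0.13) = 8.8538e-03. pH = -log(8.8538e-03)

pH = 2.05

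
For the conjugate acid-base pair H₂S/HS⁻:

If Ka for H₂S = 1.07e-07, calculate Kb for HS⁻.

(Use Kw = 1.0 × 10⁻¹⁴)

For a conjugate pair Ka × Kb = Kw, so Kb = Kw/Ka = 1.0 × 10⁻¹⁴ / 1.07e-07 = 9.35e-08.

K_b = 9.35e-08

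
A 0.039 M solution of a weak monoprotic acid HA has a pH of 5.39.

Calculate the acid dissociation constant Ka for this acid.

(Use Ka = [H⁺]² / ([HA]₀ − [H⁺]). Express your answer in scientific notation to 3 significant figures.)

[H⁺] = 10^(−pH) = 10^(−5.39) = 4.074e-06 M. For HA ⇌ H⁺ + A⁻, Ka = [H⁺][A⁻]/[HA] = [H⁺]² / ([HA]₀ − [H⁺]) = (4.074e-06)² / (0.039 − 4.074e-06) = 4.26e-10.

K_a = 4.26e-10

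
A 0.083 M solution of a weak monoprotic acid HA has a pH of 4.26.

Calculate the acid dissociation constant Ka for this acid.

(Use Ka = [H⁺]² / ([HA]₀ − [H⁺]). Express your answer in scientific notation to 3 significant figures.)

[H⁺] = 10^(−pH) = 10^(−4.26) = 5.495e-05 M. For HA ⇌ H⁺ + A⁻, Ka = [H⁺][A⁻]/[HA] = [H⁺]² / ([HA]₀ − [H⁺]) = (5.495e-05)² / (0.083 − 5.495e-05) = 3.64e-08.

K_a = 3.64e-08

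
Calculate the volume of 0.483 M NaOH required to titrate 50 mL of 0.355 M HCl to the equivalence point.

At equivalence: moles acid = moles base. moles HCl = 0.355 × 50/1000 = 0.01775 mol. V_base = moles / 0.483 × 1000 = 36.7 mL.

V_{base} = 36.7 mL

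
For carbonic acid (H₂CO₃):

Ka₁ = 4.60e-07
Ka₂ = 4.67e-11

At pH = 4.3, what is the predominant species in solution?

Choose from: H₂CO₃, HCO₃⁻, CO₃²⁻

pKa₁ = 6.34, pKa₂ = 10.33. For a polyprotic acid the predominant species crosses at each pKa: below pKa_n the protonated form dominates, above it the deprotonated form does. At pH = 4.3, the predominant species is H₂CO₃.

H₂CO₃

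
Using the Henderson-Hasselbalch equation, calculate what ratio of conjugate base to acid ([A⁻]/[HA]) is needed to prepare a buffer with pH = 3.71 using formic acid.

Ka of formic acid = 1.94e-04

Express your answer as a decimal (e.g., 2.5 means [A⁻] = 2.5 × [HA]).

pKa = -log(1.94e-04) = 3.7122. pH = pKa + log([A⁻]/[HA]), so log([A⁻]/[HA]) = pH − pKa = 3.71 − 3.7122 = -0.0022. [A⁻]/[HA] = 10^(-0.0022) = 0.995

[A⁻]/[HA] = 0.995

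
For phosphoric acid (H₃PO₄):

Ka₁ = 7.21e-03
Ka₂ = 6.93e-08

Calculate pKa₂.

pKa₂ = -log(Ka₂) = -log(6.93e-08) = 7.16.

pK_{a2} = 7.16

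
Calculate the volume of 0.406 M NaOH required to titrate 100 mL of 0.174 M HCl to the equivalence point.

At equivalence: moles acid = moles base. moles HCl = 0.174 × 100/1000 = 0.0174 mol. V_base = moles / 0.406 × 1000 = 42.9 mL.

V_{base} = 42.9 mL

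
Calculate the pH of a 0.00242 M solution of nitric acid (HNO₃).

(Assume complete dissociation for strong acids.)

[H⁺] = 0.00242 M for strong acid. pH = -log[H⁺] = -log(0.00242)

pH = 2.62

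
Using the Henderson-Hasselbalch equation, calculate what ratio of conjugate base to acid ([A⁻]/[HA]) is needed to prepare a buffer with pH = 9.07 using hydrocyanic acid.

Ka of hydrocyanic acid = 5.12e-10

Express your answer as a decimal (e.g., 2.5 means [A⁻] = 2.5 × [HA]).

pKa = -log(5.12e-10) = 9.2907. pH = pKa + log([A⁻]/[HA]), so log([A⁻]/[HA]) = pH − pKa = 9.07 − 9.2907 = -0.2207. [A⁻]/[HA] = 10^(-0.2207) = 0.602

[A⁻]/[HA] = 0.602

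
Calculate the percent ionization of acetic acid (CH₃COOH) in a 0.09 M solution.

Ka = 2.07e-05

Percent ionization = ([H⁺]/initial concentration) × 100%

Using Ka equilibrium: x² + Ka×x - Ka×C = 0. Solving: [H⁺] = 1.3546e-03. Percent = (1.3546e-03/0.09) × 100

Percent ionization = 1.51%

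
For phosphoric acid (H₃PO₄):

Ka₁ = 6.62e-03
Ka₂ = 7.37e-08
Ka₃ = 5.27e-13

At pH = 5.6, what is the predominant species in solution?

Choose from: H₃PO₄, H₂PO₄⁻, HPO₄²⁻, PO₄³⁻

pKa₁ = 2.18, pKa₂ = 7.13, pKa₃ = 12.28. For a polyprotic acid the predominant species crosses at each pKa: below pKa_n the protonated form dominates, above it the deprotonated form does. At pH = 5.6, the predominant species is H₂PO₄⁻.

H₂PO₄⁻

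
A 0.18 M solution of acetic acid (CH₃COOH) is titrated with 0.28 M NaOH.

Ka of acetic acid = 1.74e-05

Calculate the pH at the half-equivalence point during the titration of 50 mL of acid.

At half-equivalence [HA] = [A⁻], so Henderson-Hasselbalch gives pH = pKa = -log(1.74e-05) = 4.76.

pH = pKa = 4.76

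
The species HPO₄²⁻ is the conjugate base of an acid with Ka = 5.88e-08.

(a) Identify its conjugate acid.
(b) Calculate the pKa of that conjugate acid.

(a) The conjugate acid is formed by adding one H⁺ to HPO₄²⁻, giving H₂PO₄⁻. (b) pKa = -log(Ka) = -log(5.88e-08) = 7.23.

Conjugate acid: H₂PO₄⁻; pK_a = 7.23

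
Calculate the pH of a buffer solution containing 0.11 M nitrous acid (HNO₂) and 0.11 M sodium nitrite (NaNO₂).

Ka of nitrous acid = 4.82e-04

pKa = -log(4.82e-04) = 3.32. pH = pKa + log([A⁻]/[HA]) = 3.32 + log(0.11/0.11)

pH = 3.32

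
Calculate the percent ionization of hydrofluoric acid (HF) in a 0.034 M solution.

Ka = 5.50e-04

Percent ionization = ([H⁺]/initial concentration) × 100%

Using Ka equilibrium: x² + Ka×x - Ka×C = 0. Solving: [H⁺] = 4.0581e-03. Percent = (4.0581e-03/0.034) × 100

Percent ionization = 11.9%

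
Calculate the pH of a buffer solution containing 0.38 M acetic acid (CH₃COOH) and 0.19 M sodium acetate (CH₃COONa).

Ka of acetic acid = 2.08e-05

pKa = -log(2.08e-05) = 4.68. pH = pKa + log([A⁻]/[HA]) = 4.68 + log(0.19/0.38)

pH = 4.38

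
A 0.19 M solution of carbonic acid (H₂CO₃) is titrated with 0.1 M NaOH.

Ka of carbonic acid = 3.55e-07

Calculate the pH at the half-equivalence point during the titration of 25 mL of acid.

At half-equivalence [HA] = [A⁻], so Henderson-Hasselbalch gives pH = pKa = -log(3.55e-07) = 6.45.

pH = pKa = 6.45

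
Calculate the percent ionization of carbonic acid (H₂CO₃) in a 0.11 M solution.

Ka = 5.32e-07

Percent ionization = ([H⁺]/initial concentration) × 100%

Using Ka equilibrium: x² + Ka×x - Ka×C = 0. Solving: [H⁺] = 2.4164e-04. Percent = (2.4164e-04/0.11) × 100

Percent ionization = 0.22%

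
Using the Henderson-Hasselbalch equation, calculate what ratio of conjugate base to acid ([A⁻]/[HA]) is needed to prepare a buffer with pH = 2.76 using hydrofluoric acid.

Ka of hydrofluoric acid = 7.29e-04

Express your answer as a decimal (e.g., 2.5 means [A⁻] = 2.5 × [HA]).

pKa = -log(7.29e-04) = 3.1373. pH = pKa + log([A⁻]/[HA]), so log([A⁻]/[HA]) = pH − pKa = 2.76 − 3.1373 = -0.3773. [A⁻]/[HA] = 10^(-0.3773) = 0.419

[A⁻]/[HA] = 0.419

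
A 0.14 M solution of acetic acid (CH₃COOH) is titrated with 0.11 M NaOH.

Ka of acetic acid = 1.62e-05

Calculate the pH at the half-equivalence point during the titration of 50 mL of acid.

At half-equivalence [HA] = [A⁻], so Henderson-Hasselbalch gives pH = pKa = -log(1.62e-05) = 4.79.

pH = pKa = 4.79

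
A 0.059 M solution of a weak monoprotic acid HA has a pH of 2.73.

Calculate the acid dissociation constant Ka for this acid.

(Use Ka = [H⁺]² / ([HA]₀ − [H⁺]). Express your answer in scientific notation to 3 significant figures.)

[H⁺] = 10^(−pH) = 10^(−2.73) = 1.862e-03 M. For HA ⇌ H⁺ + A⁻, Ka = [H⁺][A⁻]/[HA] = [H⁺]² / ([HA]₀ − [H⁺]) = (1.862e-03)² / (0.059 − 1.862e-03) = 6.07e-05.

K_a = 6.07e-05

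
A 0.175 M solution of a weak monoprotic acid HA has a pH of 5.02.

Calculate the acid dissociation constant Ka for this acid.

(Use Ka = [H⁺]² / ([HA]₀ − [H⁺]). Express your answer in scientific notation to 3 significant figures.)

[H⁺] = 10^(−pH) = 10^(−5.02) = 9.550e-06 M. For HA ⇌ H⁺ + A⁻, Ka = [H⁺][A⁻]/[HA] = [H⁺]² / ([HA]₀ − [H⁺]) = (9.550e-06)² / (0.175 − 9.550e-06) = 5.21e-10.

K_a = 5.21e-10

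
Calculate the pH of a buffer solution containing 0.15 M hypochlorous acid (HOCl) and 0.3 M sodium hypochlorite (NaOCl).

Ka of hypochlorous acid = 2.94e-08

pKa = -log(2.94e-08) = 7.53. pH = pKa + log([A⁻]/[HA]) = 7.53 + log(0.3/0.15)

pH = 7.83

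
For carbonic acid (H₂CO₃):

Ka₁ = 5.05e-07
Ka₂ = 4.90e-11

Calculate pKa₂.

pKa₂ = -log(Ka₂) = -log(4.90e-11) = 10.31.

pK_{a2} = 10.31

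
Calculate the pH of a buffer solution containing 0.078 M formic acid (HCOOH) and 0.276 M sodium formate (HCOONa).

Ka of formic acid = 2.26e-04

pKa = -log(2.26e-04) = 3.65. pH = pKa + log([A⁻]/[HA]) = 3.65 + log(0.276/0.078)

pH = 4.19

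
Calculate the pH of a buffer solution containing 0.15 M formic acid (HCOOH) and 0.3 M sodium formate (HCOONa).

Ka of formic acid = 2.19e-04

pKa = -log(2.19e-04) = 3.66. pH = pKa + log([A⁻]/[HA]) = 3.66 + log(0.3/0.15)

pH = 3.96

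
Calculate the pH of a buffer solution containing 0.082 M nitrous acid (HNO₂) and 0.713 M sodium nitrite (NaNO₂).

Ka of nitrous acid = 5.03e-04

pKa = -log(5.03e-04) = 3.30. pH = pKa + log([A⁻]/[HA]) = 3.30 + log(0.713/0.082)

pH = 4.24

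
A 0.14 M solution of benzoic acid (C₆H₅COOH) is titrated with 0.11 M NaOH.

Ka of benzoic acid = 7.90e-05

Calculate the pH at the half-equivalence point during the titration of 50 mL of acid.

At half-equivalence [HA] = [A⁻], so Henderson-Hasselbalch gives pH = pKa = -log(7.90e-05) = 4.10.

pH = pKa = 4.10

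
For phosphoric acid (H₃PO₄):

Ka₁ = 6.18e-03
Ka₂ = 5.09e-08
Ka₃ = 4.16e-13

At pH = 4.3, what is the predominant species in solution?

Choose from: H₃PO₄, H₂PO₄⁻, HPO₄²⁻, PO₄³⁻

pKa₁ = 2.21, pKa₂ = 7.29, pKa₃ = 12.38. For a polyprotic acid the predominant species crosses at each pKa: below pKa_n the protonated form dominates, above it the deprotonated form does. At pH = 4.3, the predominant species is H₂PO₄⁻.

H₂PO₄⁻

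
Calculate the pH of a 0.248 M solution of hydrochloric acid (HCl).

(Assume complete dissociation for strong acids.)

[H⁺] = 0.248 M for strong acid. pH = -log[H⁺] = -log(0.248)

pH = 0.61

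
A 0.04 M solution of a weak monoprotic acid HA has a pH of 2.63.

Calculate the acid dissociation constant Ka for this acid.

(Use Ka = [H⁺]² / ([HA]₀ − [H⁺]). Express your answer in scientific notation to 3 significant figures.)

[H⁺] = 10^(−pH) = 10^(−2.63) = 2.344e-03 M. For HA ⇌ H⁺ + A⁻, Ka = [H⁺][A⁻]/[HA] = [H⁺]² / ([HA]₀ − [H⁺]) = (2.344e-03)² / (0.04 − 2.344e-03) = 1.46e-04.

K_a = 1.46e-04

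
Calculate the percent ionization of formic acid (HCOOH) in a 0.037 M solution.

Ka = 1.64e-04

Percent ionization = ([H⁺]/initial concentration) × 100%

Using Ka equilibrium: x² + Ka×x - Ka×C = 0. Solving: [H⁺] = 2.3827e-03. Percent = (2.3827e-03/0.037) × 100

Percent ionization = 6.44%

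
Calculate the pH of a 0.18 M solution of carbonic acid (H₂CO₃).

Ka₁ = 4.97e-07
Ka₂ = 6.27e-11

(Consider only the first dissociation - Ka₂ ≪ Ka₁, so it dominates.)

First dissociation dominates. From Ka₁ = [H⁺][HA⁻]/[H₂A], x² + Ka₁·x − Ka₁·C = 0 with C = 0.18 M and Ka₁ = 4.97e-07. Solving: [H⁺] = (−Ka₁ + √(Ka₁² + 4·Ka₁·C)) / 2 = 2.9885e-04 M. pH = -log(2.9885e-04) = 3.52.

pH = 3.52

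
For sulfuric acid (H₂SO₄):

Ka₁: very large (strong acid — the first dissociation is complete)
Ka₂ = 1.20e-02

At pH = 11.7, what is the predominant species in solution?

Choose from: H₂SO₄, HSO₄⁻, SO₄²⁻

The first dissociation is complete, so H₂SO₄ itself is never the predominant species in water; pKa₂ = -log(1.20e-02) = 1.92. For a polyprotic acid the predominant species crosses at each pKa: below pKa_n the protonated form dominates, above it the deprotonated form does. At pH = 11.7, the predominant species is SO₄²⁻.

SO₄²⁻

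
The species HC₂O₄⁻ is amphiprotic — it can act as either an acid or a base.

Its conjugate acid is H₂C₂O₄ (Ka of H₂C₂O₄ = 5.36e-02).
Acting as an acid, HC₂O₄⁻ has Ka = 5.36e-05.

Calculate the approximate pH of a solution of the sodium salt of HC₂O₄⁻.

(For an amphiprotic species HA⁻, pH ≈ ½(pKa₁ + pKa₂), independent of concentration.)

pKa₁ = -log(5.36e-02) = 1.27; pKa₂ = -log(5.36e-05) = 4.27. For an amphiprotic species, pH ≈ ½(pKa₁ + pKa₂) = ½(1.27 + 4.27) = 2.77.

pH = 2.77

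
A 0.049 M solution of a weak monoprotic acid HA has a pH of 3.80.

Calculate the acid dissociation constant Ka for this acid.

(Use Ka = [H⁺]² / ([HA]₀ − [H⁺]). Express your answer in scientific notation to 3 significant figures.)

[H⁺] = 10^(−pH) = 10^(−3.80) = 1.585e-04 M. For HA ⇌ H⁺ + A⁻, Ka = [H⁺][A⁻]/[HA] = [H⁺]² / ([HA]₀ − [H⁺]) = (1.585e-04)² / (0.049 − 1.585e-04) = 5.14e-07.

K_a = 5.14e-07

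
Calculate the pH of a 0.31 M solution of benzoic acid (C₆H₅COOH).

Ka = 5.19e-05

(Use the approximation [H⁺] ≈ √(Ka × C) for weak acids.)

[H⁺] = √(Ka × C) = √(5.19e-05 × 0.31) = 4.0111e-03. pH = -log(4.0111e-03)

pH = 2.40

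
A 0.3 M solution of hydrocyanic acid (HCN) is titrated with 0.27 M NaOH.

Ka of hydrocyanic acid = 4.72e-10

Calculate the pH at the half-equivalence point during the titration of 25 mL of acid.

At half-equivalence [HA] = [A⁻], so Henderson-Hasselbalch gives pH = pKa = -log(4.72e-10) = 9.33.

pH = pKa = 9.33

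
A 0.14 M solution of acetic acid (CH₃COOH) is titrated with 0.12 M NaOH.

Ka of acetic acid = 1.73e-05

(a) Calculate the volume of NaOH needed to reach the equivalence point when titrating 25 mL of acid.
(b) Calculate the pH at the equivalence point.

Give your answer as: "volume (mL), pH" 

moles acid = 0.14 × 25/1000 = 0.0035 mol; V_base = moles/0.12 × 1000 = 29.2 mL. At equivalence only the conjugate base is present: [A⁻] = 0.0035/0.054 = 6.4615e-02 M. Kb = Kw/Ka = 5.78e-10; [OH⁻] = √(Kb × [A⁻]) = 6.1115e-06; pOH = 5.21; pH = 14 - pOH = 8.79.

V = 29.2 mL, pH = 8.79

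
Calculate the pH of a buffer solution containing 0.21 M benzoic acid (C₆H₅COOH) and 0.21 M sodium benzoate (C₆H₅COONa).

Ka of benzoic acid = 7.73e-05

pKa = -log(7.73e-05) = 4.11. pH = pKa + log([A⁻]/[HA]) = 4.11 + log(0.21/0.21)

pH = 4.11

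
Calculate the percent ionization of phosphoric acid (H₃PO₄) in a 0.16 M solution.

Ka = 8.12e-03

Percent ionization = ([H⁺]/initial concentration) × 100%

Using Ka equilibrium: x² + Ka×x - Ka×C = 0. Solving: [H⁺] = 3.2212e-02. Percent = (3.2212e-02/0.16) × 100

Percent ionization = 20.1%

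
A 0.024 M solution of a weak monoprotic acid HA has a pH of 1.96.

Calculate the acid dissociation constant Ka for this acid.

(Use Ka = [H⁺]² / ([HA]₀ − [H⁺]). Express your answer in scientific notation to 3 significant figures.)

[H⁺] = 10^(−pH) = 10^(−1.96) = 1.096e-02 M. For HA ⇌ H⁺ + A⁻, Ka = [H⁺][A⁻]/[HA] = [H⁺]² / ([HA]₀ − [H⁺]) = (1.096e-02)² / (0.024 − 1.096e-02) = 9.22e-03.

K_a = 9.22e-03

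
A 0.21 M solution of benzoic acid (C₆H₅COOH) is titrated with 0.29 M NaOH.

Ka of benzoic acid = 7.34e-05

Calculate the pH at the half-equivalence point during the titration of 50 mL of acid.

At half-equivalence [HA] = [A⁻], so Henderson-Hasselbalch gives pH = pKa = -log(7.34e-05) = 4.13.

pH = pKa = 4.13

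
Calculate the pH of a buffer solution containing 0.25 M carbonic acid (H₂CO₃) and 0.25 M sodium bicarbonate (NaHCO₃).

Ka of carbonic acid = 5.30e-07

pKa = -log(5.30e-07) = 6.28. pH = pKa + log([A⁻]/[HA]) = 6.28 + log(0.25/0.25)

pH = 6.28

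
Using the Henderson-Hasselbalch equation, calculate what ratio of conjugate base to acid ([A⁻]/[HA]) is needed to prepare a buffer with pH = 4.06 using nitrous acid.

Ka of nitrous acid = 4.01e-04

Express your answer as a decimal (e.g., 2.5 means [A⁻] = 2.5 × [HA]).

pKa = -log(4.01e-04) = 3.3969. pH = pKa + log([A⁻]/[HA]), so log([A⁻]/[HA]) = pH − pKa = 4.06 − 3.3969 = 0.6631. [A⁻]/[HA] = 10^(0.6631) = 4.60

[A⁻]/[HA] = 4.60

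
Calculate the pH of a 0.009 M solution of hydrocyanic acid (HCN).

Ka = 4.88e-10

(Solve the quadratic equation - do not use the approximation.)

x² + Ka×x - Ka×C = 0. Using quadratic formula: [H⁺] = 2.0955e-06

pH = 5.68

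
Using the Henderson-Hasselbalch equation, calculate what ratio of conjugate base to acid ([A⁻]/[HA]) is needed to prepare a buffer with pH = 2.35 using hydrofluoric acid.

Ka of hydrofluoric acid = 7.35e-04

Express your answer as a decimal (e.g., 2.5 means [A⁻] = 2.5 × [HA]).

pKa = -log(7.35e-04) = 3.1337. pH = pKa + log([A⁻]/[HA]), so log([A⁻]/[HA]) = pH − pKa = 2.35 − 3.1337 = -0.7837. [A⁻]/[HA] = 10^(-0.7837) = 0.165

[A⁻]/[HA] = 0.165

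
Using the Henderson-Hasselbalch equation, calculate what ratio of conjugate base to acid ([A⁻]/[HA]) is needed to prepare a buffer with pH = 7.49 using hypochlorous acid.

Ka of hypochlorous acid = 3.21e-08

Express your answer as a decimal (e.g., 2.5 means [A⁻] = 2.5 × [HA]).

pKa = -log(3.21e-08) = 7.4935. pH = pKa + log([A⁻]/[HA]), so log([A⁻]/[HA]) = pH − pKa = 7.49 − 7.4935 = -0.0035. [A⁻]/[HA] = 10^(-0.0035) = 0.992

[A⁻]/[HA] = 0.992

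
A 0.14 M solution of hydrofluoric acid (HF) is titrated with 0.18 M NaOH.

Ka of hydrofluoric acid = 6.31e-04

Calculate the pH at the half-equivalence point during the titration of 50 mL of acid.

At half-equivalence [HA] = [A⁻], so Henderson-Hasselbalch gives pH = pKa = -log(6.31e-04) = 3.20.

pH = pKa = 3.20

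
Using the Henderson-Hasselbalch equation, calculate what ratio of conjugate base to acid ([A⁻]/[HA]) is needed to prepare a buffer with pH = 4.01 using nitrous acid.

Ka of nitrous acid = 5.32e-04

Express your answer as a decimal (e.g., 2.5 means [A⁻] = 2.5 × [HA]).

pKa = -log(5.32e-04) = 3.2741. pH = pKa + log([A⁻]/[HA]), so log([A⁻]/[HA]) = pH − pKa = 4.01 − 3.2741 = 0.7359. [A⁻]/[HA] = 10^(0.7359) = 5.44

[A⁻]/[HA] = 5.44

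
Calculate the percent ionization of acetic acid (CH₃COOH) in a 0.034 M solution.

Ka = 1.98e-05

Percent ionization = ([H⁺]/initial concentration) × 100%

Using Ka equilibrium: x² + Ka×x - Ka×C = 0. Solving: [H⁺] = 8.1065e-04. Percent = (8.1065e-04/0.034) × 100

Percent ionization = 2.38%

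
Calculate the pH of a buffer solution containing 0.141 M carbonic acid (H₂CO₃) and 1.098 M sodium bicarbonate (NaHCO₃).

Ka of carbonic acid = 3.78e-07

pKa = -log(3.78e-07) = 6.42. pH = pKa + log([A⁻]/[HA]) = 6.42 + log(1.098/0.141)

pH = 7.31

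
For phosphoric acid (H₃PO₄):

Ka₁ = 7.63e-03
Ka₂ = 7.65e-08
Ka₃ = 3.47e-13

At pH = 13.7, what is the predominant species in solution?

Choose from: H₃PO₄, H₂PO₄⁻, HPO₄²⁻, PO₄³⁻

pKa₁ = 2.12, pKa₂ = 7.12, pKa₃ = 12.46. For a polyprotic acid the predominant species crosses at each pKa: below pKa_n the protonated form dominates, above it the deprotonated form does. At pH = 13.7, the predominant species is PO₄³⁻.

PO₄³⁻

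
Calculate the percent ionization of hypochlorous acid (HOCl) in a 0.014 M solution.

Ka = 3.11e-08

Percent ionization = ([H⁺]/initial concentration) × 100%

Using Ka equilibrium: x² + Ka×x - Ka×C = 0. Solving: [H⁺] = 2.0851e-05. Percent = (2.0851e-05/0.014) × 100

Percent ionization = 0.149%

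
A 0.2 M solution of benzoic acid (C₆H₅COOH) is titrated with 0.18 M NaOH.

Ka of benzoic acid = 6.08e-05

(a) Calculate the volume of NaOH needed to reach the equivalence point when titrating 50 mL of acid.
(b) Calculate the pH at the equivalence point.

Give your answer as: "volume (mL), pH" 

moles acid = 0.2 × 50/1000 = 0.01 mol; V_base = moles/0.18 × 1000 = 55.6 mL. At equivalence only the conjugate base is present: [A⁻] = 0.01/0.106 = 9.4737e-02 M. Kb = Kw/Ka = 1.64e-10; [OH⁻] = √(Kb × [A⁻]) = 3.9474e-06; pOH = 5.40; pH = 14 - pOH = 8.60.

V = 55.6 mL, pH = 8.60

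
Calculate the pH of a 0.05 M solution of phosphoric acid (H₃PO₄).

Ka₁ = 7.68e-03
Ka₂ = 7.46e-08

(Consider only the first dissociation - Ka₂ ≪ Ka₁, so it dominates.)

First dissociation dominates. From Ka₁ = [H⁺][HA⁻]/[H₂A], x² + Ka₁·x − Ka₁·C = 0 with C = 0.05 M and Ka₁ = 7.68e-03. Solving: [H⁺] = (−Ka₁ + √(Ka₁² + 4·Ka₁·C)) / 2 = 1.6129e-02 M. pH = -log(1.6129e-02) = 1.79.

pH = 1.79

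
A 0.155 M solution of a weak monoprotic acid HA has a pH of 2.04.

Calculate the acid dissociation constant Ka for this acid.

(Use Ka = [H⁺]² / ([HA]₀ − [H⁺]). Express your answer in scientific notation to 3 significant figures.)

[H⁺] = 10^(−pH) = 10^(−2.04) = 9.120e-03 M. For HA ⇌ H⁺ + A⁻, Ka = [H⁺][A⁻]/[HA] = [H⁺]² / ([HA]₀ − [H⁺]) = (9.120e-03)² / (0.155 − 9.120e-03) = 5.70e-04.

K_a = 5.70e-04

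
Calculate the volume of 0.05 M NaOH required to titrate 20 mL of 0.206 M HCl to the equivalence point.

At equivalence: moles acid = moles base. moles HCl = 0.206 × 20/1000 = 0.00412 mol. V_base = moles / 0.05 × 1000 = 82.4 mL.

V_{base} = 82.4 mL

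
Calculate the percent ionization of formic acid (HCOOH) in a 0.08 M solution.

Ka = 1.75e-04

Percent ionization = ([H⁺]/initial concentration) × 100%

Using Ka equilibrium: x² + Ka×x - Ka×C = 0. Solving: [H⁺] = 3.6552e-03. Percent = (3.6552e-03/0.08) × 100

Percent ionization = 4.57%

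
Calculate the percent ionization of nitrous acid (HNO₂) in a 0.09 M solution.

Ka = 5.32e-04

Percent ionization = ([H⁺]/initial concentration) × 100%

Using Ka equilibrium: x² + Ka×x - Ka×C = 0. Solving: [H⁺] = 6.6586e-03. Percent = (6.6586e-03/0.09) × 100

Percent ionization = 7.4%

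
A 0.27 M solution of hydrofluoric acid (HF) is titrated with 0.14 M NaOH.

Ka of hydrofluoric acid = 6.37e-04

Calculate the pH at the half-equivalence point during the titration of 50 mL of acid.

At half-equivalence [HA] = [A⁻], so Henderson-Hasselbalch gives pH = pKa = -log(6.37e-04) = 3.20.

pH = pKa = 3.20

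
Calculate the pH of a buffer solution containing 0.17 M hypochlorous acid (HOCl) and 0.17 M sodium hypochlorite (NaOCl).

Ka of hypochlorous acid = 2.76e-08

pKa = -log(2.76e-08) = 7.56. pH = pKa + log([A⁻]/[HA]) = 7.56 + log(0.17/0.17)

pH = 7.56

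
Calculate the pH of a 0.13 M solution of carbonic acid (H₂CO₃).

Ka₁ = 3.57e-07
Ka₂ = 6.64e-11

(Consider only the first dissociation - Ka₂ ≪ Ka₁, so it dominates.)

First dissociation dominates. From Ka₁ = [H⁺][HA⁻]/[H₂A], x² + Ka₁·x − Ka₁·C = 0 with C = 0.13 M and Ka₁ = 3.57e-07. Solving: [H⁺] = (−Ka₁ + √(Ka₁² + 4·Ka₁·C)) / 2 = 2.1525e-04 M. pH = -log(2.1525e-04) = 3.67.

pH = 3.67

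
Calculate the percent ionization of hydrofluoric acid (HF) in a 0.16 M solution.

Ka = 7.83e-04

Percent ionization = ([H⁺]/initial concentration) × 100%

Using Ka equilibrium: x² + Ka×x - Ka×C = 0. Solving: [H⁺] = 1.0808e-02. Percent = (1.0808e-02/0.16) × 100

Percent ionization = 6.76%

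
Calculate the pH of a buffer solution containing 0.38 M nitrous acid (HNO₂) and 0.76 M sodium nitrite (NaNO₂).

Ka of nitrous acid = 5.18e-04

pKa = -log(5.18e-04) = 3.29. pH = pKa + log([A⁻]/[HA]) = 3.29 + log(0.76/0.38)

pH = 3.59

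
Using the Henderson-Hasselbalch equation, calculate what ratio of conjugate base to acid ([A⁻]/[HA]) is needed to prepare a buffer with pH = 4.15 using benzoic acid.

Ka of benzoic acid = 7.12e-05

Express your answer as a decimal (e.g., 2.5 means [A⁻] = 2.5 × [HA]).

pKa = -log(7.12e-05) = 4.1475. pH = pKa + log([A⁻]/[HA]), so log([A⁻]/[HA]) = pH − pKa = 4.15 − 4.1475 = 0.0025. [A⁻]/[HA] = 10^(0.0025) = 1.01

[A⁻]/[HA] = 1.01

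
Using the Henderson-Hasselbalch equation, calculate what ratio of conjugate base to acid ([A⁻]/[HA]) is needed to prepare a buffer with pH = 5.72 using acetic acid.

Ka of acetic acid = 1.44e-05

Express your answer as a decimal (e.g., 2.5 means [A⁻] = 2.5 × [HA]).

pKa = -log(1.44e-05) = 4.8416. pH = pKa + log([A⁻]/[HA]), so log([A⁻]/[HA]) = pH − pKa = 5.72 − 4.8416 = 0.8784. [A⁻]/[HA] = 10^(0.8784) = 7.56

[A⁻]/[HA] = 7.56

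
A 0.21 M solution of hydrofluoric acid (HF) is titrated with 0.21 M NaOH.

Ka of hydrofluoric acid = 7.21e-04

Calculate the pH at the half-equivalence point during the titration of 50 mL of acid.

At half-equivalence [HA] = [A⁻], so Henderson-Hasselbalch gives pH = pKa = -log(7.21e-04) = 3.14.

pH = pKa = 3.14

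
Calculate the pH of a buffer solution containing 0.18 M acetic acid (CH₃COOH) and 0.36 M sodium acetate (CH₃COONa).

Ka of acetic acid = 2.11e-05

pKa = -log(2.11e-05) = 4.68. pH = pKa + log([A⁻]/[HA]) = 4.68 + log(0.36/0.18)

pH = 4.98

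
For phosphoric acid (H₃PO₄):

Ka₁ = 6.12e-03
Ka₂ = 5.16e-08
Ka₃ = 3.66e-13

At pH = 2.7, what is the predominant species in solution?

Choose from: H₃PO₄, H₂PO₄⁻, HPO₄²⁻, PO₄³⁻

pKa₁ = 2.21, pKa₂ = 7.29, pKa₃ = 12.44. For a polyprotic acid the predominant species crosses at each pKa: below pKa_n the protonated form dominates, above it the deprotonated form does. At pH = 2.7, the predominant species is H₂PO₄⁻.

H₂PO₄⁻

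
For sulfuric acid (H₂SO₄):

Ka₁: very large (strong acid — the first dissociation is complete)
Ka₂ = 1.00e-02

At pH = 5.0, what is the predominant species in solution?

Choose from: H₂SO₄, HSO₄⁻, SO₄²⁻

The first dissociation is complete, so H₂SO₄ itself is never the predominant species in water; pKa₂ = -log(1.00e-02) = 2.00. For a polyprotic acid the predominant species crosses at each pKa: below pKa_n the protonated form dominates, above it the deprotonated form does. At pH = 5.0, the predominant species is SO₄²⁻.

SO₄²⁻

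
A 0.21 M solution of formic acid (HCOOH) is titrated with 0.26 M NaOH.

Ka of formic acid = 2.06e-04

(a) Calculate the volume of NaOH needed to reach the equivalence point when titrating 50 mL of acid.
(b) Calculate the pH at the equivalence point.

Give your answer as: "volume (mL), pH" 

moles acid = 0.21 × 50/1000 = 0.0105 mol; V_base = moles/0.26 × 1000 = 40.4 mL. At equivalence only the conjugate base is present: [A⁻] = 0.0105/0.090 = 1.1617e-01 M. Kb = Kw/Ka = 4.85e-11; [OH⁻] = √(Kb × [A⁻]) = 2.3747e-06; pOH = 5.62; pH = 14 - pOH = 8.38.

V = 40.4 mL, pH = 8.38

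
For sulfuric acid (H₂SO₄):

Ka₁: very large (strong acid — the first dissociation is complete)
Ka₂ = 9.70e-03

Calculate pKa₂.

pKa₂ = -log(Ka₂) = -log(9.70e-03) = 2.01.

pK_{a2} = 2.01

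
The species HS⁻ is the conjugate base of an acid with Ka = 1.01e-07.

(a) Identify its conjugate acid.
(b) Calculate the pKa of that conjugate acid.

(a) The conjugate acid is formed by adding one H⁺ to HS⁻, giving H₂S. (b) pKa = -log(Ka) = -log(1.01e-07) = 7.00.

Conjugate acid: H₂S; pK_a = 7.00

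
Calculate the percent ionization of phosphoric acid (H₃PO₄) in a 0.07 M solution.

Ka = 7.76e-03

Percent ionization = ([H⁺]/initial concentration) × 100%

Using Ka equilibrium: x² + Ka×x - Ka×C = 0. Solving: [H⁺] = 1.9747e-02. Percent = (1.9747e-02/0.07) × 100

Percent ionization = 28.2%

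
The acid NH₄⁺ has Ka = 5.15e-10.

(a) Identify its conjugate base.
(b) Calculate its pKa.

(a) The conjugate base is formed by removing one H⁺ from NH₄⁺, giving NH₃. (b) pKa = -log(Ka) = -log(5.15e-10) = 9.29.

Conjugate base: NH₃; pK_a = 9.29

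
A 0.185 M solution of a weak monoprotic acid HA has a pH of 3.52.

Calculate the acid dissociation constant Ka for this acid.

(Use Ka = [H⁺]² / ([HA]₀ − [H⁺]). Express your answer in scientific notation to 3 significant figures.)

[H⁺] = 10^(−pH) = 10^(−3.52) = 3.020e-04 M. For HA ⇌ H⁺ + A⁻, Ka = [H⁺][A⁻]/[HA] = [H⁺]² / ([HA]₀ − [H⁺]) = (3.020e-04)² / (0.185 − 3.020e-04) = 4.94e-07.

K_a = 4.94e-07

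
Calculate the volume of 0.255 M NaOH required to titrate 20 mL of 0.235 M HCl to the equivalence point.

At equivalence: moles acid = moles base. moles HCl = 0.235 × 20/1000 = 0.0047 mol. V_base = moles / 0.255 × 1000 = 18.4 mL.

V_{base} = 18.4 mL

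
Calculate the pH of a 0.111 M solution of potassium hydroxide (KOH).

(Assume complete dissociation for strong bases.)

[OH⁻] = 0.111 M for strong base. pOH = -log[OH⁻] = 0.95, pH = 14 - pOH

pH = 13.05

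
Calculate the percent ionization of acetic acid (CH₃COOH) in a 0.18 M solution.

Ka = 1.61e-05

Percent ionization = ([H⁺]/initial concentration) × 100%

Using Ka equilibrium: x² + Ka×x - Ka×C = 0. Solving: [H⁺] = 1.6943e-03. Percent = (1.6943e-03/0.18) × 100

Percent ionization = 0.941%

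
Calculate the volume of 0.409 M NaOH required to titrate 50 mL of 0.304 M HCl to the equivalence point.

At equivalence: moles acid = moles base. moles HCl = 0.304 × 50/1000 = 0.0152 mol. V_base = moles / 0.409 × 1000 = 37.2 mL.

V_{base} = 37.2 mL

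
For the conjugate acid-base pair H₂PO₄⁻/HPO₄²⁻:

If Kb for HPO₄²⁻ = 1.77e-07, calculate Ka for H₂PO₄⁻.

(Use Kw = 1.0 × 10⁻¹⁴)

For a conjugate pair Ka × Kb = Kw, so Ka = Kw/Kb = 1.0 × 10⁻¹⁴ / 1.77e-07 = 5.65e-08.

K_a = 5.65e-08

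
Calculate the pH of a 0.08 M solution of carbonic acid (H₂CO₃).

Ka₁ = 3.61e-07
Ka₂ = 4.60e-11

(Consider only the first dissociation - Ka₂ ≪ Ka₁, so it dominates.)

First dissociation dominates. From Ka₁ = [H⁺][HA⁻]/[H₂A], x² + Ka₁·x − Ka₁·C = 0 with C = 0.08 M and Ka₁ = 3.61e-07. Solving: [H⁺] = (−Ka₁ + √(Ka₁² + 4·Ka₁·C)) / 2 = 1.6976e-04 M. pH = -log(1.6976e-04) = 3.77.

pH = 3.77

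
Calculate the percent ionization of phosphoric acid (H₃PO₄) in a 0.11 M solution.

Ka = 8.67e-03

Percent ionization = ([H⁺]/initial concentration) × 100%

Using Ka equilibrium: x² + Ka×x - Ka×C = 0. Solving: [H⁺] = 2.6850e-02. Percent = (2.6850e-02/0.11) × 100

Percent ionization = 24.4%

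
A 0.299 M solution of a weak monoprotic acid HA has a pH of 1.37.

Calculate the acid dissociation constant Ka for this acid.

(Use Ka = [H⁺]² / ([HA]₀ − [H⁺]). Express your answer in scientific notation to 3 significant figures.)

[H⁺] = 10^(−pH) = 10^(−1.37) = 4.266e-02 M. For HA ⇌ H⁺ + A⁻, Ka = [H⁺][A⁻]/[HA] = [H⁺]² / ([HA]₀ − [H⁺]) = (4.266e-02)² / (0.299 − 4.266e-02) = 7.10e-03.

K_a = 7.10e-03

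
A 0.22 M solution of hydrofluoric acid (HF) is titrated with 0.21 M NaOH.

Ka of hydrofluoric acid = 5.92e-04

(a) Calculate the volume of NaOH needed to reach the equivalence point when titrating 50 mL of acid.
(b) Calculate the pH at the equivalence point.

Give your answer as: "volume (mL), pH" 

moles acid = 0.22 × 50/1000 = 0.011 mol; V_base = moles/0.21 × 1000 = 52.4 mL. At equivalence only the conjugate base is present: [A⁻] = 0.011/0.102 = 1.0744e-01 M. Kb = Kw/Ka = 1.69e-11; [OH⁻] = √(Kb × [A⁻]) = 1.3472e-06; pOH = 5.87; pH = 14 - pOH = 8.13.

V = 52.4 mL, pH = 8.13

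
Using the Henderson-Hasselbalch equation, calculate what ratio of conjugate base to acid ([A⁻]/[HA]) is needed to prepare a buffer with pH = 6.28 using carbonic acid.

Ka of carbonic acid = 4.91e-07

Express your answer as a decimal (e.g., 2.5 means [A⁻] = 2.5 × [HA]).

pKa = -log(4.91e-07) = 6.3089. pH = pKa + log([A⁻]/[HA]), so log([A⁻]/[HA]) = pH − pKa = 6.28 − 6.3089 = -0.0289. [A⁻]/[HA] = 10^(-0.0289) = 0.936

[A⁻]/[HA] = 0.936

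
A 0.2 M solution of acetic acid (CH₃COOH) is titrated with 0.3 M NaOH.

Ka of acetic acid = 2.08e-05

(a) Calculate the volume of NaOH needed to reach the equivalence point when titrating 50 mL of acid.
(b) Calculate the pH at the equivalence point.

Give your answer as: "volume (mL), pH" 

moles acid = 0.2 × 50/1000 = 0.01 mol; V_base = moles/0.3 × 1000 = 33.3 mL. At equivalence only the conjugate base is present: [A⁻] = 0.01/0.083 = 1.2000e-01 M. Kb = Kw/Ka = 4.81e-10; [OH⁻] = √(Kb × [A⁻]) = 7.5955e-06; pOH = 5.12; pH = 14 - pOH = 8.88.

V = 33.3 mL, pH = 8.88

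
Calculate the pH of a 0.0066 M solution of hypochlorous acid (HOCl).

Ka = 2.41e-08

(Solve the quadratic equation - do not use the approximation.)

x² + Ka×x - Ka×C = 0. Using quadratic formula: [H⁺] = 1.2600e-05

pH = 4.90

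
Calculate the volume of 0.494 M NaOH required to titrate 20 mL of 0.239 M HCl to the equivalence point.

At equivalence: moles acid = moles base. moles HCl = 0.239 × 20/1000 = 0.00478 mol. V_base = moles / 0.494 × 1000 = 9.7 mL.

V_{base} = 9.7 mL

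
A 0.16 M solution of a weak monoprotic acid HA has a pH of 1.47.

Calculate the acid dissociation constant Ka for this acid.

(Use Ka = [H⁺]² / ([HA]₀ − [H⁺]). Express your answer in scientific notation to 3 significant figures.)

[H⁺] = 10^(−pH) = 10^(−1.47) = 3.388e-02 M. For HA ⇌ H⁺ + A⁻, Ka = [H⁺][A⁻]/[HA] = [H⁺]² / ([HA]₀ − [H⁺]) = (3.388e-02)² / (0.16 − 3.388e-02) = 9.10e-03.

K_a = 9.10e-03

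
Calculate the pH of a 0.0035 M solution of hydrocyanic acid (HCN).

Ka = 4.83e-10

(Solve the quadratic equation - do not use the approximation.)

x² + Ka×x - Ka×C = 0. Using quadratic formula: [H⁺] = 1.3000e-06

pH = 5.89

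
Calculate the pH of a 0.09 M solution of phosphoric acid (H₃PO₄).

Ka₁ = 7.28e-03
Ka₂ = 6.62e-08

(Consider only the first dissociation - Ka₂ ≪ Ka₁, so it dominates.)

First dissociation dominates. From Ka₁ = [H⁺][HA⁻]/[H₂A], x² + Ka₁·x − Ka₁·C = 0 with C = 0.09 M and Ka₁ = 7.28e-03. Solving: [H⁺] = (−Ka₁ + √(Ka₁² + 4·Ka₁·C)) / 2 = 2.2214e-02 M. pH = -log(2.2214e-02) = 1.65.

pH = 1.65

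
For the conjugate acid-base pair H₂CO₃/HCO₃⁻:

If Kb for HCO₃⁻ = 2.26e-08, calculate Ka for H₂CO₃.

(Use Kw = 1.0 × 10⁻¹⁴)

For a conjugate pair Ka × Kb = Kw, so Ka = Kw/Kb = 1.0 × 10⁻¹⁴ / 2.26e-08 = 4.42e-07.

K_a = 4.42e-07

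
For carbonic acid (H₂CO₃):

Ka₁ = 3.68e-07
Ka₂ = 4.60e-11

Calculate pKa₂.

pKa₂ = -log(Ka₂) = -log(4.60e-11) = 10.34.

pK_{a2} = 10.34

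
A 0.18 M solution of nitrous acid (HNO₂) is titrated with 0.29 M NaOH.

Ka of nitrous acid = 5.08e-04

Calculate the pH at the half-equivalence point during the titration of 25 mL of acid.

At half-equivalence [HA] = [A⁻], so Henderson-Hasselbalch gives pH = pKa = -log(5.08e-04) = 3.29.

pH = pKa = 3.29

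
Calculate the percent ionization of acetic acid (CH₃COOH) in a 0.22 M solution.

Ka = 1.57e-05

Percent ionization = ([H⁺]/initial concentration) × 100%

Using Ka equilibrium: x² + Ka×x - Ka×C = 0. Solving: [H⁺] = 1.8507e-03. Percent = (1.8507e-03/0.22) × 100

Percent ionization = 0.841%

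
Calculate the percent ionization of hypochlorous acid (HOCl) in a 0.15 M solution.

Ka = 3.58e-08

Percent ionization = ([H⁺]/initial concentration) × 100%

Using Ka equilibrium: x² + Ka×x - Ka×C = 0. Solving: [H⁺] = 7.3262e-05. Percent = (7.3262e-05/0.15) × 100

Percent ionization = 0.0488%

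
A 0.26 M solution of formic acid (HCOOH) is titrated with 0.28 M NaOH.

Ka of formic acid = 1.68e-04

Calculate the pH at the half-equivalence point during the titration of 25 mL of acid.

At half-equivalence [HA] = [A⁻], so Henderson-Hasselbalch gives pH = pKa = -log(1.68e-04) = 3.77.

pH = pKa = 3.77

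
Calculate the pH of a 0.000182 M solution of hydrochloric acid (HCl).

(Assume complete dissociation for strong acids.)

[H⁺] = 0.000182 M for strong acid. pH = -log[H⁺] = -log(0.000182)

pH = 3.74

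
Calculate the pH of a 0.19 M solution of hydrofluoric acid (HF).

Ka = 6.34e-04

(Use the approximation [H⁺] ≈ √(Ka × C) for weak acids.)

[H⁺] = √(Ka × C) = √(6.34e-04 × 0.19) = 1.0975e-02. pH = -log(1.0975e-02)

pH = 1.96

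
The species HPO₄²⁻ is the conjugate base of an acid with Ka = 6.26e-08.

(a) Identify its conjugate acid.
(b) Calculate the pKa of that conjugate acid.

(a) The conjugate acid is formed by adding one H⁺ to HPO₄²⁻, giving H₂PO₄⁻. (b) pKa = -log(Ka) = -log(6.26e-08) = 7.20.

Conjugate acid: H₂PO₄⁻; pK_a = 7.20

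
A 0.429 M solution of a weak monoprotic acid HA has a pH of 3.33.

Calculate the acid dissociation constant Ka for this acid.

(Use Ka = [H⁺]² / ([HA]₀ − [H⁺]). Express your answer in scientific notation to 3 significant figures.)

[H⁺] = 10^(−pH) = 10^(−3.33) = 4.677e-04 M. For HA ⇌ H⁺ + A⁻, Ka = [H⁺][A⁻]/[HA] = [H⁺]² / ([HA]₀ − [H⁺]) = (4.677e-04)² / (0.429 − 4.677e-04) = 5.11e-07.

K_a = 5.11e-07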